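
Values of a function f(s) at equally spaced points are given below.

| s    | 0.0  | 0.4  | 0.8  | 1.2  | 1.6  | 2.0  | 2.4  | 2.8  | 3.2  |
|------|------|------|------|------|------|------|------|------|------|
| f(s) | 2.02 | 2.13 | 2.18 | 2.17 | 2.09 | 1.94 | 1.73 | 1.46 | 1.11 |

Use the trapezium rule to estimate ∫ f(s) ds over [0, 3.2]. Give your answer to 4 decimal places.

6.1060

h = 0.4, n = 8.
(h/2)·[y₀ + 2y₁ + 2y₂ + 2y₃ + 2y₄ + 2y₅ + 2y₆ + 2y₇ + y₈] = 0.2·(30.53) = 6.1060.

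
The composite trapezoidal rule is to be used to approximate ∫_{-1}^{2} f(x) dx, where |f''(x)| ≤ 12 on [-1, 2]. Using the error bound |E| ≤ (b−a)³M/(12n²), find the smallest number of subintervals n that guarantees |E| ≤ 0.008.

59

Need 324/(12n²) ≤ 0.008.
n² ≥ 324/(12·0.008) = 3375 ⇒ n ≥ 58.0948, so the smallest n is 59.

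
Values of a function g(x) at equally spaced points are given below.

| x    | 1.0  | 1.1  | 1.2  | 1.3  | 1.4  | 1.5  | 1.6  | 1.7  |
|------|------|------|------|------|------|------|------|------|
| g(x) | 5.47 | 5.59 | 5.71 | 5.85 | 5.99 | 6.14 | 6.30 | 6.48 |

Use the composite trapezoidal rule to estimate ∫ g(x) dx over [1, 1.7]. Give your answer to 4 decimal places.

h = 0.1, n = 7.
(h/2)·[y₀ + 2y₁ + 2y₂ + 2y₃ + 2y₄ + 2y₅ + 2y₆ + y₇] = 0.05·(83.11) = 4.1555.

4.1555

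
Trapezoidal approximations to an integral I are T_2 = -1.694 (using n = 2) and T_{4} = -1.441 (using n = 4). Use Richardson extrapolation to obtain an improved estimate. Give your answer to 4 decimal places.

-1.3567

R = (4·T_{4} − T_2) / 3 = (4·(-1.441) − (-1.694))/3 = (-4.070)/3 = -1.3567.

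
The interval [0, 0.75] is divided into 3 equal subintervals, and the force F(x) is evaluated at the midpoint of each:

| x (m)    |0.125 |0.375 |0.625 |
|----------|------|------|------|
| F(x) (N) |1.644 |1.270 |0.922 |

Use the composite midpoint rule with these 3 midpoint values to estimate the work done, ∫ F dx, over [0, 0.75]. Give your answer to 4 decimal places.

0.9590

h = 0.25, n = 3.
h·[y(m₁) + y(m₂) + y(m₃)] = 0.25·(3.836) = 0.9590.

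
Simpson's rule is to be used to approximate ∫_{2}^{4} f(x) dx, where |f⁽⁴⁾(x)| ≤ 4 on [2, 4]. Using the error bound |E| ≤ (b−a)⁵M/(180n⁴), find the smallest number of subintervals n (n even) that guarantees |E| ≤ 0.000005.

Need 128/(180n⁴) ≤ 0.000005.
n⁴ ≥ 128/(180·0.000005) = 142222 ⇒ n ≥ 19.4197, so the smallest even n is 20. (n must be even for Simpson's rule.)

20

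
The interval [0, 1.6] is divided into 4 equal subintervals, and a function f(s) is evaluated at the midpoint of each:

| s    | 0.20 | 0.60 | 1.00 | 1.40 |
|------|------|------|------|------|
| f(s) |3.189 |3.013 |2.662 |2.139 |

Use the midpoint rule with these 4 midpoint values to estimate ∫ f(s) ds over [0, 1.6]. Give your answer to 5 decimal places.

h = 0.4, n = 4.
h·[y(m₁) + y(m₂) + y(m₃) + y(m₄)] = 0.4·(11.003) = 4.40120.

4.40120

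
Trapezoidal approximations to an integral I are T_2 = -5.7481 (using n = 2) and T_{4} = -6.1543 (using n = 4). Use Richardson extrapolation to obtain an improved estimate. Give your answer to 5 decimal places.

R = (4·T_{4} − T_2) / 3 = (4·(-6.1543) − (-5.7481))/3 = (-18.8691)/3 = -6.28970.

-6.28970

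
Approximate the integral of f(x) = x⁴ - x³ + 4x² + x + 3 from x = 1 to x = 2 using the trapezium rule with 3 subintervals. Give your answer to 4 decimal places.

16.5329

h = (2 − 1)/3 = 0.333333.
Nodes x₀,…,x₃ = 1, 1.333333, 1.666667, 2.
f(x) = x⁴ - x³ + 4x² + x + 3: f₀=8, f₁=12.234568, f₂=18.864198, f₃=29.
(h/2)·[f₀ + 2f₁ + 2f₂ + f₃] = 0.166667·(99.197531) = 16.5329.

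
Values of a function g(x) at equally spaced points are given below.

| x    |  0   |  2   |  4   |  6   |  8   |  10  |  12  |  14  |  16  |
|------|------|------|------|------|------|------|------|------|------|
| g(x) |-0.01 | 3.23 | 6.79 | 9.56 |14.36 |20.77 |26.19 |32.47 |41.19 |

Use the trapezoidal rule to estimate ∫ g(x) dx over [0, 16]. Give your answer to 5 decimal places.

h = 2, n = 8.
(h/2)·[y₀ + 2y₁ + 2y₂ + 2y₃ + 2y₄ + 2y₅ + 2y₆ + 2y₇ + y₈] = 1·(267.92) = 267.92000.

267.92000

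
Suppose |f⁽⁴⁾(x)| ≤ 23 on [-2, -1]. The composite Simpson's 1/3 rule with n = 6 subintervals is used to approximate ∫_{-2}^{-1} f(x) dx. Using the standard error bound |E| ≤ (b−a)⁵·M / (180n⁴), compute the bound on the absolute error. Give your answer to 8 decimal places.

|E| ≤ (1)⁵·23 / (180·6⁴) = 23/233280 = 0.00009859.

0.00009859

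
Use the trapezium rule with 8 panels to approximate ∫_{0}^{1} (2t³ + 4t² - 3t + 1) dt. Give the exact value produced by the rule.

1.3515625

h = (1 − 0)/8 = 0.125.
Nodes t₀,…,t₈ = 0, 0.125, 0.25, 0.375, 0.5, 0.625, 0.75, 0.875, 1.
f(t) = 2t³ + 4t² - 3t + 1: f₀=1, f₁=0.69140625, f₂=0.53125, f₃=0.54296875, f₄=0.75, f₅=1.17578125, f₆=1.84375, f₇=2.77734375, f₈=4.
(h/2)·[f₀ + 2f₁ + 2f₂ + 2f₃ + 2f₄ + 2f₅ + 2f₆ + 2f₇ + f₈] = 0.0625·(21.625) = 1.3515625.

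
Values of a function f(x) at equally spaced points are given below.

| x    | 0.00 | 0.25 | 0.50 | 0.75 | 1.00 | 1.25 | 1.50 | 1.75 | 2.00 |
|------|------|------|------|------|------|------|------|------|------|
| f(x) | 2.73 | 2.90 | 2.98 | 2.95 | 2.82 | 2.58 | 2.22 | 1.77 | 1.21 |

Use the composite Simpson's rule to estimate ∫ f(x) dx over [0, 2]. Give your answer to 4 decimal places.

5.0650

h = 0.25, n = 8.
(h/3)·[y₀ + 4y₁ + 2y₂ + 4y₃ + 2y₄ + 4y₅ + 2y₆ + 4y₇ + y₈] = 0.083333·(60.78) = 5.0650.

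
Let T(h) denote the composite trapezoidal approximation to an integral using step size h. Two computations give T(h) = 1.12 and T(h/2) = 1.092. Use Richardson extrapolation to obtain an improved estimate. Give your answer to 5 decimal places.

1.08267

R = (4·T(h/2) − T(h)) / 3 = (4·1.092 − 1.12)/3 = (3.248)/3 = 1.08267.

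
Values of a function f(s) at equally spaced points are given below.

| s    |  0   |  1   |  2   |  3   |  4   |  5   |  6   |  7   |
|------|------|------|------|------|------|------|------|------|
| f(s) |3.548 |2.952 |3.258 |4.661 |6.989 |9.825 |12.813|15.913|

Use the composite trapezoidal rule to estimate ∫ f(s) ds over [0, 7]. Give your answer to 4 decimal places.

50.2285

h = 1, n = 7.
(h/2)·[y₀ + 2y₁ + 2y₂ + 2y₃ + 2y₄ + 2y₅ + 2y₆ + y₇] = 0.5·(100.457) = 50.2285.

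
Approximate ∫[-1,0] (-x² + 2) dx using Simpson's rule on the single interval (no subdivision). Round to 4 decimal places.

1.6667

S = (b−a)/6 · [f(-1) + 4f(-0.5) + f(0)] = 0.166667·[1 + 4·1.75 + 2] = 1.6667.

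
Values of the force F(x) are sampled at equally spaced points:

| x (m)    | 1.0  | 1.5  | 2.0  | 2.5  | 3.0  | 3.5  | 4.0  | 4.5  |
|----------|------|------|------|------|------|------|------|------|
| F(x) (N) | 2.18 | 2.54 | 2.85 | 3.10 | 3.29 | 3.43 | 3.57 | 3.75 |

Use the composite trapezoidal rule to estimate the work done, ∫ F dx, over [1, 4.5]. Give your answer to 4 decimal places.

h = 0.5, n = 7.
(h/2)·[y₀ + 2y₁ + 2y₂ + 2y₃ + 2y₄ + 2y₅ + 2y₆ + y₇] = 0.25·(43.49) = 10.8725.

10.8725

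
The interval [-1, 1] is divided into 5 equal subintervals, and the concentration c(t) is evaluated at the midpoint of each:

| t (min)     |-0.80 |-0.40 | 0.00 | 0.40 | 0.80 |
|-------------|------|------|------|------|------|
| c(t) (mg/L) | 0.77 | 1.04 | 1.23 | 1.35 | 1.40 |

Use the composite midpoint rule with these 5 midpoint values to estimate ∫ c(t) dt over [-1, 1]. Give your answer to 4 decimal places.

2.3160

h = 0.4, n = 5.
h·[y(m₁) + y(m₂) + y(m₃) + y(m₄) + y(m₅)] = 0.4·(5.79) = 2.3160.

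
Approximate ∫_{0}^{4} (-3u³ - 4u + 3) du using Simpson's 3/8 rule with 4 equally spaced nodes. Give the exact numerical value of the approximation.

h = (4 − 0)/3 = 1.333333.
Nodes u₀,…,u₃ = 0, 1.333333, 2.666667, 4.
f(u) = -3u³ - 4u + 3: f₀=3, f₁=-9.444444, f₂=-64.555556, f₃=-205.
(3h/8)·[f₀ + 3f₁ + 3f₂ + f₃] = 0.5·(-424) = -212.

-212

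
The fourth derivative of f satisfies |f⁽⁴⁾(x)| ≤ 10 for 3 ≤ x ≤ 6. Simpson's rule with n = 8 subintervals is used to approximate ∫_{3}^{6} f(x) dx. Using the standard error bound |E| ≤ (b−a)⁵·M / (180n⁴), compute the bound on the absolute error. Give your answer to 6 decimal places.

0.003296

|E| ≤ (3)⁵·10 / (180·8⁴) = 2430/737280 = 0.003296.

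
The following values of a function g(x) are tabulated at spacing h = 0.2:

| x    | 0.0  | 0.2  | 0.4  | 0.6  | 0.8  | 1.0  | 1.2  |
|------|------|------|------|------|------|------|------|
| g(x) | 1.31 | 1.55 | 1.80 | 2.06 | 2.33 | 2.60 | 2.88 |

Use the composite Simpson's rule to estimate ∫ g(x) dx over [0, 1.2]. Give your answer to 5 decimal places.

2.48600

h = 0.2, n = 6.
(h/3)·[y₀ + 4y₁ + 2y₂ + 4y₃ + 2y₄ + 4y₅ + y₆] = 0.066667·(37.29) = 2.48600.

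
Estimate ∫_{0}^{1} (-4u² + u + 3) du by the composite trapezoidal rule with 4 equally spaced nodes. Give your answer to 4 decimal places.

h = (1 − 0)/3 = 0.333333.
Nodes u₀,…,u₃ = 0, 0.333333, 0.666667, 1.
f(u) = -4u² + u + 3: f₀=3, f₁=2.888889, f₂=1.888889, f₃=0.
(h/2)·[f₀ + 2f₁ + 2f₂ + f₃] = 0.166667·(12.555556) = 2.0926.

2.0926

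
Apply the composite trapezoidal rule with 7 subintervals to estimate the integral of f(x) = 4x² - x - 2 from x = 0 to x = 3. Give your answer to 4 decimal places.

25.8673

h = (3 − 0)/7 = 0.428571.
Nodes x₀,…,x₇ = 0, 0.428571, 0.857143, 1.285714, 1.714286, 2.142857, 2.571429, 3.
f(x) = 4x² - x - 2: f₀=-2, f₁=-1.693878, f₂=0.081633, f₃=3.326531, f₄=8.040816, f₅=14.224490, f₆=21.877551, f₇=31.
(h/2)·[f₀ + 2f₁ + 2f₂ + 2f₃ + 2f₄ + 2f₅ + 2f₆ + f₇] = 0.214286·(120.714286) = 25.8673.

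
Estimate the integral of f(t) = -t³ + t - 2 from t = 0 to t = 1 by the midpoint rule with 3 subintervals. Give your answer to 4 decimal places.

-1.7361

h = (1 − 0)/3 = 0.333333.
Midpoints m₁,…,m₃ = 0.166667, 0.5, 0.833333.
f(m₁)=-1.837963, f(m₂)=-1.625, f(m₃)=-1.745370.
h·[f(m₁) + f(m₂) + f(m₃)] = 0.333333·(-5.208333) = -1.7361.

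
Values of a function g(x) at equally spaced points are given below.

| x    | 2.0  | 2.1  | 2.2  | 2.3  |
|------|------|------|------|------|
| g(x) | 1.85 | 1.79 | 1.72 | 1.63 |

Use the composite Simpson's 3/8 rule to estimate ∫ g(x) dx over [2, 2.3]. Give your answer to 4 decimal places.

h = 0.1, n = 3.
(3h/8)·[y₀ + 3y₁ + 3y₂ + y₃] = 0.0375·(14.01) = 0.5254.

0.5254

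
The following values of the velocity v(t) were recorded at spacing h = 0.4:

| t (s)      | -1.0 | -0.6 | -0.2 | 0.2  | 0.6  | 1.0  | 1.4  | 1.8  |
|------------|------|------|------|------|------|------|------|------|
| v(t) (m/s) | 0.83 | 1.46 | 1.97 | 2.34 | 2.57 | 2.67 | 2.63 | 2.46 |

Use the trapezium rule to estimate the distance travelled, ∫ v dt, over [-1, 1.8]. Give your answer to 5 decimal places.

h = 0.4, n = 7.
(h/2)·[y₀ + 2y₁ + 2y₂ + 2y₃ + 2y₄ + 2y₅ + 2y₆ + y₇] = 0.2·(30.57) = 6.11400.

6.11400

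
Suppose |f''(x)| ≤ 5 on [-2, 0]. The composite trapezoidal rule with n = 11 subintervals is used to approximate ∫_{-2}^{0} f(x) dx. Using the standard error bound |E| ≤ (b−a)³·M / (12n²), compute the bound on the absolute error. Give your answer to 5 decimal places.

|E| ≤ (2)³·5 / (12·11²) = 40/1452 = 0.02755.

0.02755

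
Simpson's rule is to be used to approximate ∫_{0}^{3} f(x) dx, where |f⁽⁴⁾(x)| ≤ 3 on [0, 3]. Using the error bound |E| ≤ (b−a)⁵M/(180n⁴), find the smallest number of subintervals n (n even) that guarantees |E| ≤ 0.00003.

20

Need 729/(180n⁴) ≤ 0.00003.
n⁴ ≥ 729/(180·0.00003) = 135000 ⇒ n ≥ 19.1683, so the smallest even n is 20. (n must be even for Simpson's rule.)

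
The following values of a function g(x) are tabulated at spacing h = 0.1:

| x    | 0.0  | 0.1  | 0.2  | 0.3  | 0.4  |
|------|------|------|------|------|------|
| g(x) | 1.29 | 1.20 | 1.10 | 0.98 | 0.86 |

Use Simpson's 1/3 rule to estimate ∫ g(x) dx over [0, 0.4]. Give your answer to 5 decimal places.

h = 0.1, n = 4.
(h/3)·[y₀ + 4y₁ + 2y₂ + 4y₃ + y₄] = 0.033333·(13.07) = 0.43567.

0.43567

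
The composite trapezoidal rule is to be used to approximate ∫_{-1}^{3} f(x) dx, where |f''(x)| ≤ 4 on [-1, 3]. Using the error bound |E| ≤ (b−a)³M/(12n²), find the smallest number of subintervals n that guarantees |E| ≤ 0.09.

16

Need 256/(12n²) ≤ 0.09.
n² ≥ 256/(12·0.09) = 237.037 ⇒ n ≥ 15.3960, so the smallest n is 16.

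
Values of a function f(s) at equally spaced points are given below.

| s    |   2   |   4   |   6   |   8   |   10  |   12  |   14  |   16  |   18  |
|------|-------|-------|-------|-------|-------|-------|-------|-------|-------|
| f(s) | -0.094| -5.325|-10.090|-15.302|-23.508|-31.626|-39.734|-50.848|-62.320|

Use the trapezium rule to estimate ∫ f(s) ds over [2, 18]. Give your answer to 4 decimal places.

-415.2800

h = 2, n = 8.
(h/2)·[y₀ + 2y₁ + 2y₂ + 2y₃ + 2y₄ + 2y₅ + 2y₆ + 2y₇ + y₈] = 1·(-415.280) = -415.2800.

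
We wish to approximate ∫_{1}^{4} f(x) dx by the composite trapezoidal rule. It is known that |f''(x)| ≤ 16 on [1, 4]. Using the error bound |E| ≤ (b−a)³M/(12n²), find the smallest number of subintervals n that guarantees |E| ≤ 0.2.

14

Need 432/(12n²) ≤ 0.2.
n² ≥ 432/(12·0.2) = 180 ⇒ n ≥ 13.4164, so the smallest n is 14.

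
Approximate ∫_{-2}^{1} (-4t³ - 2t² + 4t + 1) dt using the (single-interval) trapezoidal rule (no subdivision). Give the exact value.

24

T = (b−a)/2 · [f(-2) + f(1)] = 1.5·[17 + (-1)] = 24.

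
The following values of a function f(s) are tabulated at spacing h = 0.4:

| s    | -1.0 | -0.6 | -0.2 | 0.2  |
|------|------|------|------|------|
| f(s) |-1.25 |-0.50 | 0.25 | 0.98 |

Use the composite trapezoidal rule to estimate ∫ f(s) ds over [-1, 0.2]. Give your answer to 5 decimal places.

h = 0.4, n = 3.
(h/2)·[y₀ + 2y₁ + 2y₂ + y₃] = 0.2·(-0.77) = -0.15400.

-0.15400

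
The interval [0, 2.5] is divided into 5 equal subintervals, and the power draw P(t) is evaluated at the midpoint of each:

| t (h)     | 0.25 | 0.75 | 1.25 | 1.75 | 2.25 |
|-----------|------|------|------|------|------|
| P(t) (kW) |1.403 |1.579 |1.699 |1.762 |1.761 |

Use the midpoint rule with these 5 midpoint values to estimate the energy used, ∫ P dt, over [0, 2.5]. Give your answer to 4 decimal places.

4.1020

h = 0.5, n = 5.
h·[y(m₁) + y(m₂) + y(m₃) + y(m₄) + y(m₅)] = 0.5·(8.204) = 4.1020.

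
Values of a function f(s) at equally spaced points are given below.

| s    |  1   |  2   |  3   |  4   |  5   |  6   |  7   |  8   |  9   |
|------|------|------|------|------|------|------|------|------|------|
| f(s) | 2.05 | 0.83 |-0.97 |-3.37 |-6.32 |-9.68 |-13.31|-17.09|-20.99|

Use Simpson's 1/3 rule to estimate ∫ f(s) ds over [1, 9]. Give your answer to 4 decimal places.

-59.1267

h = 1, n = 8.
(h/3)·[y₀ + 4y₁ + 2y₂ + 4y₃ + 2y₄ + 4y₅ + 2y₆ + 4y₇ + y₈] = 0.333333·(-177.38) = -59.1267.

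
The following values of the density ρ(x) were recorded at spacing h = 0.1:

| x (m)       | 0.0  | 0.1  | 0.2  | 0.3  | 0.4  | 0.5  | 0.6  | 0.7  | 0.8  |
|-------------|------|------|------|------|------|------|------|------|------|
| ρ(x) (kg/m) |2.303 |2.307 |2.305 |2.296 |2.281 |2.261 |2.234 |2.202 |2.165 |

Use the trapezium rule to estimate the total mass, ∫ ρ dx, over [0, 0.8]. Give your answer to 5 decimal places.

h = 0.1, n = 8.
(h/2)·[y₀ + 2y₁ + 2y₂ + 2y₃ + 2y₄ + 2y₅ + 2y₆ + 2y₇ + y₈] = 0.05·(36.240) = 1.81200.

1.81200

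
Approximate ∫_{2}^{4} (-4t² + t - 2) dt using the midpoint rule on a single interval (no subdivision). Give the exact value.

M = (b−a)·f(3) = 2·(-35) = -70.

-70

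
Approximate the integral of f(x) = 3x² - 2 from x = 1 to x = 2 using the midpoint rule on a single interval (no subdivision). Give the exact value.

4.75

M = (b−a)·f(1.5) = 1·(4.75) = 4.75.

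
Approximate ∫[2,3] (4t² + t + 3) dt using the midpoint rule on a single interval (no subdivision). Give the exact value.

M = (b−a)·f(2.5) = 1·(30.5) = 30.5.

30.5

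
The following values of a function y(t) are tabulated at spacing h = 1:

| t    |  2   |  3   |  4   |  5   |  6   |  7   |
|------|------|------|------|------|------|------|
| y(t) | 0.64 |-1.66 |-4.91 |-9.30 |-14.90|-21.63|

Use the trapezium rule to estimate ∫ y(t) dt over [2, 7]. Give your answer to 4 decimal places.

h = 1, n = 5.
(h/2)·[y₀ + 2y₁ + 2y₂ + 2y₃ + 2y₄ + y₅] = 0.5·(-82.53) = -41.2650.

-41.2650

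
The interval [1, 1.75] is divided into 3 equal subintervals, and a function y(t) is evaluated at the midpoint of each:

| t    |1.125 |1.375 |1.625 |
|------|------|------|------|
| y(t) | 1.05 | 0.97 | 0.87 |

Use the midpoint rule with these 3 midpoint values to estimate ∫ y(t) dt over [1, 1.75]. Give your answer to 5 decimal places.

h = 0.25, n = 3.
h·[y(m₁) + y(m₂) + y(m₃)] = 0.25·(2.89) = 0.72250.

0.72250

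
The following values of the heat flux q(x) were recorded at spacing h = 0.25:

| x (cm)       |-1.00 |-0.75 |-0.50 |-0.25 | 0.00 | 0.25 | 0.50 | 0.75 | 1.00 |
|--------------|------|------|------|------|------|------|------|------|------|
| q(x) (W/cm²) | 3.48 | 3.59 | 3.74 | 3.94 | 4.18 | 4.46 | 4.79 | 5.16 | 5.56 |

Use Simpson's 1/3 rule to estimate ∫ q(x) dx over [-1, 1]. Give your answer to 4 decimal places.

8.5883

h = 0.25, n = 8.
(h/3)·[y₀ + 4y₁ + 2y₂ + 4y₃ + 2y₄ + 4y₅ + 2y₆ + 4y₇ + y₈] = 0.083333·(103.06) = 8.5883.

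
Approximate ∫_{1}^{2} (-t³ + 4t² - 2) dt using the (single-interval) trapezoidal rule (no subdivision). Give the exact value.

3.5

T = (b−a)/2 · [f(1) + f(2)] = 0.5·[1 + 6] = 3.5.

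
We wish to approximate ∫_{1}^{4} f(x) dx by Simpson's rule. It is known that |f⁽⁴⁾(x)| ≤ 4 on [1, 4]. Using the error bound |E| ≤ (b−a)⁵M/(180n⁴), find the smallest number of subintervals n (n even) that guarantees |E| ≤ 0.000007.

30

Need 972/(180n⁴) ≤ 0.000007.
n⁴ ≥ 972/(180·0.000007) = 771429 ⇒ n ≥ 29.6363, so the smallest even n is 30. (n must be even for Simpson's rule.)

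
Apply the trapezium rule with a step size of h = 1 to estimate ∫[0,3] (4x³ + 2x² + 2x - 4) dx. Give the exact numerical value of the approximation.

h = (3 − 0)/3 = 1.
Nodes x₀,…,x₃ = 0, 1, 2, 3.
f(x) = 4x³ + 2x² + 2x - 4: f₀=-4, f₁=4, f₂=40, f₃=128.
(h/2)·[f₀ + 2f₁ + 2f₂ + f₃] = 0.5·(212) = 106.

106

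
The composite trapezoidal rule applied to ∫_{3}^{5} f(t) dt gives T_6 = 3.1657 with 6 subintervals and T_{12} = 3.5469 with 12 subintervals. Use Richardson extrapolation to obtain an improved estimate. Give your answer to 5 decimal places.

R = (4·T_{12} − T_6) / 3 = (4·3.5469 − 3.1657)/3 = (11.0219)/3 = 3.67397.

3.67397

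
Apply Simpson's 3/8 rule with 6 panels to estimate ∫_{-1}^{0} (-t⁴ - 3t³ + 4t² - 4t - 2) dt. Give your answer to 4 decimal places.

1.8831

h = (0 − (-1))/6 = 0.166667.
Nodes t₀,…,t₆ = -1, -0.833333, -0.666667, -0.5, -0.333333, -0.166667, 0.
f(t) = -t⁴ - 3t³ + 4t² - 4t - 2: f₀=8, f₁=5.364969, f₂=3.135802, f₃=1.3125, f₄=-0.123457, f₅=-1.209105, f₆=-2.
(3h/8)·[f₀ + 3f₁ + 3f₂ + 2f₃ + 3f₄ + 3f₅ + f₆] = 0.0625·(30.129630) = 1.8831.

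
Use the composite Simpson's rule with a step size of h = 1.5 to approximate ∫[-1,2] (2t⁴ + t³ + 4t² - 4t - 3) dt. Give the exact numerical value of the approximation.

h = (2 − (-1))/2 = 1.5.
Nodes t₀,…,t₂ = -1, 0.5, 2.
f(t) = 2t⁴ + t³ + 4t² - 4t - 3: f₀=6, f₁=-3.75, f₂=45.
(h/3)·[f₀ + 4f₁ + f₂] = 0.5·(36) = 18.

18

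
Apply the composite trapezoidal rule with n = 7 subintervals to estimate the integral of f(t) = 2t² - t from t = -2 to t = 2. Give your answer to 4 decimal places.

11.1020

h = (2 − (-2))/7 = 0.571429.
Nodes t₀,…,t₇ = -2, -1.428571, -0.857143, -0.285714, 0.285714, 0.857143, 1.428571, 2.
f(t) = 2t² - t: f₀=10, f₁=5.510204, f₂=2.326531, f₃=0.448980, f₄=-0.122449, f₅=0.612245, f₆=2.653061, f₇=6.
(h/2)·[f₀ + 2f₁ + 2f₂ + 2f₃ + 2f₄ + 2f₅ + 2f₆ + f₇] = 0.285714·(38.857143) = 11.1020.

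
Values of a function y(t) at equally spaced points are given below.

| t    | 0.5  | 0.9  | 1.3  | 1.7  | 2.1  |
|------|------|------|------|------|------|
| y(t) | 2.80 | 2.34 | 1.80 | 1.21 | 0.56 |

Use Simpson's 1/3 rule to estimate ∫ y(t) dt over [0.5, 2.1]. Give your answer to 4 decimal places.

h = 0.4, n = 4.
(h/3)·[y₀ + 4y₁ + 2y₂ + 4y₃ + y₄] = 0.133333·(21.16) = 2.8213.

2.8213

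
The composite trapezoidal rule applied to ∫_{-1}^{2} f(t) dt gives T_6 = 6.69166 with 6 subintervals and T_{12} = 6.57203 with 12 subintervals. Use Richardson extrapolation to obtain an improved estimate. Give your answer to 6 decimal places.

6.532153

R = (4·T_{12} − T_6) / 3 = (4·6.57203 − 6.69166)/3 = (19.59646)/3 = 6.532153.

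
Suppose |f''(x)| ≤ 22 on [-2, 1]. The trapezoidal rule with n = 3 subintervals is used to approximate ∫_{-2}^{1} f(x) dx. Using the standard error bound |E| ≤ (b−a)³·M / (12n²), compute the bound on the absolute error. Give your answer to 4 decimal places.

5.5000

|E| ≤ (3)³·22 / (12·3²) = 594/108 = 5.5000.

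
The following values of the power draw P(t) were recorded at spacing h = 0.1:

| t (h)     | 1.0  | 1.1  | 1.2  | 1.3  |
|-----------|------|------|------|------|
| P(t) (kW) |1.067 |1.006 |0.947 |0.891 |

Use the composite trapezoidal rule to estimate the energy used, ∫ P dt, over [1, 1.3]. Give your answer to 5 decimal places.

h = 0.1, n = 3.
(h/2)·[y₀ + 2y₁ + 2y₂ + y₃] = 0.05·(5.864) = 0.29320.

0.29320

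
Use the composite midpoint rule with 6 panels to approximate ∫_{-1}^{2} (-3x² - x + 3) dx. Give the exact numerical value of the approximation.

h = (2 − (-1))/6 = 0.5.
Midpoints m₁,…,m₆ = -0.75, -0.25, 0.25, 0.75, 1.25, 1.75.
f(m₁)=2.0625, f(m₂)=3.0625, f(m₃)=2.5625, f(m₄)=0.5625, f(m₅)=-2.9375, f(m₆)=-7.9375.
h·[f(m₁) + f(m₂) + f(m₃) + f(m₄) + f(m₅) + f(m₆)] = 0.5·(-2.625) = -1.3125.

-1.3125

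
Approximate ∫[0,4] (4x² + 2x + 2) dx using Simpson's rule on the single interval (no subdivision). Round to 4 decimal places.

S = (b−a)/6 · [f(0) + 4f(2) + f(4)] = 0.666667·[2 + 4·22 + 74] = 109.3333.

109.3333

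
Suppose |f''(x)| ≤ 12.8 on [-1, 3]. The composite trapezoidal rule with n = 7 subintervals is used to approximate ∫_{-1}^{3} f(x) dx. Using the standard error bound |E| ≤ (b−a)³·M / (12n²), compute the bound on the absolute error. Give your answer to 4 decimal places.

|E| ≤ (4)³·12.8 / (12·7²) = 819.2/588 = 1.3932.

1.3932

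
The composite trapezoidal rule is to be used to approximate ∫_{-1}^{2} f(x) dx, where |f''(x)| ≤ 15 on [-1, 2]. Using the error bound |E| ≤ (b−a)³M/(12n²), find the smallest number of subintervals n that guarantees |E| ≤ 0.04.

Need 405/(12n²) ≤ 0.04.
n² ≥ 405/(12·0.04) = 843.75 ⇒ n ≥ 29.0474, so the smallest n is 30.

30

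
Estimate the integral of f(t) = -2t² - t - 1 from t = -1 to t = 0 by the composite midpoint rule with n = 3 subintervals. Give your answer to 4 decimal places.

-1.1481

h = (0 − (-1))/3 = 0.333333.
Midpoints m₁,…,m₃ = -0.833333, -0.5, -0.166667.
f(m₁)=-1.555556, f(m₂)=-1, f(m₃)=-0.888889.
h·[f(m₁) + f(m₂) + f(m₃)] = 0.333333·(-3.444444) = -1.1481.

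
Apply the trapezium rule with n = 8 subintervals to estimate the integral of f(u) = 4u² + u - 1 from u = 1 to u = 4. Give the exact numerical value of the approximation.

88.78125

h = (4 − 1)/8 = 0.375.
Nodes u₀,…,u₈ = 1, 1.375, 1.75, 2.125, 2.5, 2.875, 3.25, 3.625, 4.
f(u) = 4u² + u - 1: f₀=4, f₁=7.9375, f₂=13, f₃=19.1875, f₄=26.5, f₅=34.9375, f₆=44.5, f₇=55.1875, f₈=67.
(h/2)·[f₀ + 2f₁ + 2f₂ + 2f₃ + 2f₄ + 2f₅ + 2f₆ + 2f₇ + f₈] = 0.1875·(473.5) = 88.78125.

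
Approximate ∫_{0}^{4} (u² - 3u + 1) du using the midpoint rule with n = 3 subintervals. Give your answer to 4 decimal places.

0.7407

h = (4 − 0)/3 = 1.333333.
Midpoints m₁,…,m₃ = 0.666667, 2, 3.333333.
f(m₁)=-0.555556, f(m₂)=-1, f(m₃)=2.111111.
h·[f(m₁) + f(m₂) + f(m₃)] = 1.333333·(0.555556) = 0.7407.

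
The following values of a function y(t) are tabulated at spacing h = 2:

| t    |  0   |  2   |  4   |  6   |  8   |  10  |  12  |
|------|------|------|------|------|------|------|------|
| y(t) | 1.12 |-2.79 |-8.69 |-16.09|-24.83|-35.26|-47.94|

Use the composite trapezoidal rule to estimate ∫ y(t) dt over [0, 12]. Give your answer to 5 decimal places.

h = 2, n = 6.
(h/2)·[y₀ + 2y₁ + 2y₂ + 2y₃ + 2y₄ + 2y₅ + y₆] = 1·(-222.14) = -222.14000.

-222.14000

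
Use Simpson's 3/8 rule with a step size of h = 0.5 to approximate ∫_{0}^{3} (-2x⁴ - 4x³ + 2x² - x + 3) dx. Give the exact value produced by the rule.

h = (3 − 0)/6 = 0.5.
Nodes x₀,…,x₆ = 0, 0.5, 1, 1.5, 2, 2.5, 3.
f(x) = -2x⁴ - 4x³ + 2x² - x + 3: f₀=3, f₁=2.375, f₂=-2, f₃=-17.625, f₄=-55, f₅=-127.625, f₆=-252.
(3h/8)·[f₀ + 3f₁ + 3f₂ + 2f₃ + 3f₄ + 3f₅ + f₆] = 0.1875·(-831) = -155.8125.

-155.8125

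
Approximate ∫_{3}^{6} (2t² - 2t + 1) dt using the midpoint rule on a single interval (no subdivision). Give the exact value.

97.5

M = (b−a)·f(4.5) = 3·(32.5) = 97.5.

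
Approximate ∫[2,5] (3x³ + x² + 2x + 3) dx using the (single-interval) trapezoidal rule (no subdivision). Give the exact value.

T = (b−a)/2 · [f(2) + f(5)] = 1.5·[35 + 413] = 672.

672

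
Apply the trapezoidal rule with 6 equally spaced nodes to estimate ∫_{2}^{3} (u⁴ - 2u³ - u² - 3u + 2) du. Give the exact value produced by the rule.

-1.98672

h = (3 − 2)/5 = 0.2.
Nodes u₀,…,u₅ = 2, 2.2, 2.4, 2.6, 2.8, 3.
f(u) = u⁴ - 2u³ - u² - 3u + 2: f₀=-8, f₁=-7.3104, f₂=-5.4304, f₃=-2.0144, f₄=3.3216, f₅=11.
(h/2)·[f₀ + 2f₁ + 2f₂ + 2f₃ + 2f₄ + f₅] = 0.1·(-19.8672) = -1.98672.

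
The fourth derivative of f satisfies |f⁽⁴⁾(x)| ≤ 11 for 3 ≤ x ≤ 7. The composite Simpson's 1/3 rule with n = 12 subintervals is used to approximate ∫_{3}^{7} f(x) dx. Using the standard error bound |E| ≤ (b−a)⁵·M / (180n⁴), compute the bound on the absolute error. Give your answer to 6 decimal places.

|E| ≤ (4)⁵·11 / (180·12⁴) = 11264/3732480 = 0.003018.

0.003018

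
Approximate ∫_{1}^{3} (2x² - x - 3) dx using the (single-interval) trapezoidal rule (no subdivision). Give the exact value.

10

T = (b−a)/2 · [f(1) + f(3)] = 1·[(-2) + 12] = 10.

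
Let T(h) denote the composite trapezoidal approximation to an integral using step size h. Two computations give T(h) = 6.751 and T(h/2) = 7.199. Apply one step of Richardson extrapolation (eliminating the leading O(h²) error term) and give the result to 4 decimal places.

R = (4·T(h/2) − T(h)) / 3 = (4·7.199 − 6.751)/3 = (22.045)/3 = 7.3483.

7.3483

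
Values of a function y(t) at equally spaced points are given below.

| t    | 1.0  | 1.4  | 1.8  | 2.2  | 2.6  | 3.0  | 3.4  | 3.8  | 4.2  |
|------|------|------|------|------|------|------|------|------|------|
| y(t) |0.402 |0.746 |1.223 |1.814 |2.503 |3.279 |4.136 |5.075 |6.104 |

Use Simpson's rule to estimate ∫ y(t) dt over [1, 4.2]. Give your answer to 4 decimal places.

h = 0.4, n = 8.
(h/3)·[y₀ + 4y₁ + 2y₂ + 4y₃ + 2y₄ + 4y₅ + 2y₆ + 4y₇ + y₈] = 0.133333·(65.886) = 8.7848.

8.7848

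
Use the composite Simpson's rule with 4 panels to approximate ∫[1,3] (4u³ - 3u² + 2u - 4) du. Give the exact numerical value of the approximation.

h = (3 − 1)/4 = 0.5.
Nodes u₀,…,u₄ = 1, 1.5, 2, 2.5, 3.
f(u) = 4u³ - 3u² + 2u - 4: f₀=-1, f₁=5.75, f₂=20, f₃=44.75, f₄=83.
(h/3)·[f₀ + 4f₁ + 2f₂ + 4f₃ + f₄] = 0.166667·(324) = 54.

54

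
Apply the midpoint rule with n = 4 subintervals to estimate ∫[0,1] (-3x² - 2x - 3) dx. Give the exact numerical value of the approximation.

-4.984375

h = (1 − 0)/4 = 0.25.
Midpoints m₁,…,m₄ = 0.125, 0.375, 0.625, 0.875.
f(m₁)=-3.296875, f(m₂)=-4.171875, f(m₃)=-5.421875, f(m₄)=-7.046875.
h·[f(m₁) + f(m₂) + f(m₃) + f(m₄)] = 0.25·(-19.9375) = -4.984375.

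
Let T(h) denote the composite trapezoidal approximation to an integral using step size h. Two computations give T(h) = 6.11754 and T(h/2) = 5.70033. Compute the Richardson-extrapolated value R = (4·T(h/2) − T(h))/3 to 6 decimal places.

5.561260

R = (4·T(h/2) − T(h)) / 3 = (4·5.70033 − 6.11754)/3 = (16.68378)/3 = 5.561260.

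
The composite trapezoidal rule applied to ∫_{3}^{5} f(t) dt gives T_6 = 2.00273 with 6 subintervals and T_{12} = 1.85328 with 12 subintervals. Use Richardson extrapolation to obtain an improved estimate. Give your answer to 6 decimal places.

1.803463

R = (4·T_{12} − T_6) / 3 = (4·1.85328 − 2.00273)/3 = (5.41039)/3 = 1.803463.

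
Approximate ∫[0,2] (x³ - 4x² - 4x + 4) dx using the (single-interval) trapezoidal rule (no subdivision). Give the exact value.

-8

T = (b−a)/2 · [f(0) + f(2)] = 1·[4 + (-12)] = -8.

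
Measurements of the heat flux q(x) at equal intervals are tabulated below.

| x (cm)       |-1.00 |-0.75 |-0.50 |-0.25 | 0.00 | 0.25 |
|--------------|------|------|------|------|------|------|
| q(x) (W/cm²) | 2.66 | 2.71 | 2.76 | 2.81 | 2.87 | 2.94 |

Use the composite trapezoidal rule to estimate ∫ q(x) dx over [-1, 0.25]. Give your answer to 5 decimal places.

h = 0.25, n = 5.
(h/2)·[y₀ + 2y₁ + 2y₂ + 2y₃ + 2y₄ + y₅] = 0.125·(27.90) = 3.48750.

3.48750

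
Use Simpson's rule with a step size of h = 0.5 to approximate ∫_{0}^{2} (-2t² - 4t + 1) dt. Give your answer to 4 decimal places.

h = (2 − 0)/4 = 0.5.
Nodes t₀,…,t₄ = 0, 0.5, 1, 1.5, 2.
f(t) = -2t² - 4t + 1: f₀=1, f₁=-1.5, f₂=-5, f₃=-9.5, f₄=-15.
(h/3)·[f₀ + 4f₁ + 2f₂ + 4f₃ + f₄] = 0.166667·(-68) = -11.3333.

-11.3333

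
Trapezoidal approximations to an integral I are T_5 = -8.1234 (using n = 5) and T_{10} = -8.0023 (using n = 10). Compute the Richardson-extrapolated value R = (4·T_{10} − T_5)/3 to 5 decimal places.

R = (4·T_{10} − T_5) / 3 = (4·(-8.0023) − (-8.1234))/3 = (-23.8858)/3 = -7.96193.

-7.96193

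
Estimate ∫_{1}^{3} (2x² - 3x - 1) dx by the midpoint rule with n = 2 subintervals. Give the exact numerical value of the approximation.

3

h = (3 − 1)/2 = 1.
Midpoints m₁,…,m₂ = 1.5, 2.5.
f(m₁)=-1, f(m₂)=4.
h·[f(m₁) + f(m₂)] = 1·(3) = 3.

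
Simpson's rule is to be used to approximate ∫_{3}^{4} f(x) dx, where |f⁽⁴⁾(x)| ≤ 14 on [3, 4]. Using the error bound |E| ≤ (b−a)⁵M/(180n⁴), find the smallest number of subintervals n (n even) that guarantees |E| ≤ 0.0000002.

Need 14/(180n⁴) ≤ 0.0000002.
n⁴ ≥ 14/(180·0.0000002) = 388889 ⇒ n ≥ 24.9722, so the smallest even n is 26. (n must be even for Simpson's rule.)

26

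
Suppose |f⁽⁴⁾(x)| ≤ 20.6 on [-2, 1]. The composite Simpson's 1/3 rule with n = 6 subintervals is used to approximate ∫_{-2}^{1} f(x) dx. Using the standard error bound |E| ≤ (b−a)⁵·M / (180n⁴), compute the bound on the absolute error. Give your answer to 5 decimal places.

0.02146

|E| ≤ (3)⁵·20.6 / (180·6⁴) = 5005.8/233280 = 0.02146.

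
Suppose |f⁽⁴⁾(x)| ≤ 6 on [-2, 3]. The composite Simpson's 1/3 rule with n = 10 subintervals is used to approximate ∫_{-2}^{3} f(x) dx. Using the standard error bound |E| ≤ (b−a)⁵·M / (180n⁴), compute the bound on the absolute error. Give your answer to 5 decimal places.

|E| ≤ (5)⁵·6 / (180·10⁴) = 18750/1800000 = 0.01042.

0.01042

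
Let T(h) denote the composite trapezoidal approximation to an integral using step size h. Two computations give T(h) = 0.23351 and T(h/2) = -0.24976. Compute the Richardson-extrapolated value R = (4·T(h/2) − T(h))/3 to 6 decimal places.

-0.410850

R = (4·T(h/2) − T(h)) / 3 = (4·(-0.24976) − 0.23351)/3 = (-1.23255)/3 = -0.410850.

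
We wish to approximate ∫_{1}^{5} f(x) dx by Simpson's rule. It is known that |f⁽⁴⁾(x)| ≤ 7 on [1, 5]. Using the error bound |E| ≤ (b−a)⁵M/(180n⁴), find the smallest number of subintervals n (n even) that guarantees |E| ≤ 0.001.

16

Need 7168/(180n⁴) ≤ 0.001.
n⁴ ≥ 7168/(180·0.001) = 39822.2 ⇒ n ≥ 14.1264, so the smallest even n is 16. (n must be even for Simpson's rule.)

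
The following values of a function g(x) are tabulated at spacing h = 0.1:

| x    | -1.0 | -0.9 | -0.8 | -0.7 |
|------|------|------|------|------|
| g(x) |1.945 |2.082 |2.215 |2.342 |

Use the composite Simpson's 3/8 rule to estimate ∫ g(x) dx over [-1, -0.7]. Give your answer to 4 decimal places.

0.6442

h = 0.1, n = 3.
(3h/8)·[y₀ + 3y₁ + 3y₂ + y₃] = 0.0375·(17.178) = 0.6442.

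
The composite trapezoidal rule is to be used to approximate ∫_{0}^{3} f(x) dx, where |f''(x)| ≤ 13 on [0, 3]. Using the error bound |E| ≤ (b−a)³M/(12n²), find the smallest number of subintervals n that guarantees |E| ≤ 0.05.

Need 351/(12n²) ≤ 0.05.
n² ≥ 351/(12·0.05) = 585 ⇒ n ≥ 24.1868, so the smallest n is 25.

25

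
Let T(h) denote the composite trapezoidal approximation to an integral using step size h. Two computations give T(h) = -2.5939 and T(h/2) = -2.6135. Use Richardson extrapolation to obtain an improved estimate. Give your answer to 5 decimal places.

R = (4·T(h/2) − T(h)) / 3 = (4·(-2.6135) − (-2.5939))/3 = (-7.8601)/3 = -2.62003.

-2.62003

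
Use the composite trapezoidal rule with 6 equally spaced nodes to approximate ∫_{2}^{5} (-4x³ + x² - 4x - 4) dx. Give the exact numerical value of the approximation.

-631.38

h = (5 − 2)/5 = 0.6.
Nodes x₀,…,x₅ = 2, 2.6, 3.2, 3.8, 4.4, 5.
f(x) = -4x³ + x² - 4x - 4: f₀=-40, f₁=-77.944, f₂=-137.632, f₃=-224.248, f₄=-342.976, f₅=-499.
(h/2)·[f₀ + 2f₁ + 2f₂ + 2f₃ + 2f₄ + f₅] = 0.3·(-2104.6) = -631.38.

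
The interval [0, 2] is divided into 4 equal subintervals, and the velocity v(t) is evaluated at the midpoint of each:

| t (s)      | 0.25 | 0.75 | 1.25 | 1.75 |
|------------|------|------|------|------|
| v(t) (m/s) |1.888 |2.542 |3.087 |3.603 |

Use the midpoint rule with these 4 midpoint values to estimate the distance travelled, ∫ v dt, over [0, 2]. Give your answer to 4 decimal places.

5.5600

h = 0.5, n = 4.
h·[y(m₁) + y(m₂) + y(m₃) + y(m₄)] = 0.5·(11.120) = 5.5600.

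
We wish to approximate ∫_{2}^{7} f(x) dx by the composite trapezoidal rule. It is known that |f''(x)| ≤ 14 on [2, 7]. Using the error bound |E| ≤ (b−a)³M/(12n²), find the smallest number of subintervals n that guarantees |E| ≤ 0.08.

43

Need 1750/(12n²) ≤ 0.08.
n² ≥ 1750/(12·0.08) = 1822.92 ⇒ n ≥ 42.6956, so the smallest n is 43.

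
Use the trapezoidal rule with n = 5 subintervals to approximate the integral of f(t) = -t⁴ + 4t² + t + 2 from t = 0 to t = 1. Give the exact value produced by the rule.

h = (1 − 0)/5 = 0.2.
Nodes t₀,…,t₅ = 0, 0.2, 0.4, 0.6, 0.8, 1.
f(t) = -t⁴ + 4t² + t + 2: f₀=2, f₁=2.3584, f₂=3.0144, f₃=3.9104, f₄=4.9504, f₅=6.
(h/2)·[f₀ + 2f₁ + 2f₂ + 2f₃ + 2f₄ + f₅] = 0.1·(36.4672) = 3.64672.

3.64672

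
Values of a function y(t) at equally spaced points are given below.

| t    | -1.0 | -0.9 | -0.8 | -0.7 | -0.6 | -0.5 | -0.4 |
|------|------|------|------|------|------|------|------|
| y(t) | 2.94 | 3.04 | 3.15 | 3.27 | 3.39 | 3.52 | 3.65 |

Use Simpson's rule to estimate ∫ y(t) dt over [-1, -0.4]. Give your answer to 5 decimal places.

h = 0.1, n = 6.
(h/3)·[y₀ + 4y₁ + 2y₂ + 4y₃ + 2y₄ + 4y₅ + y₆] = 0.033333·(58.99) = 1.96633.

1.96633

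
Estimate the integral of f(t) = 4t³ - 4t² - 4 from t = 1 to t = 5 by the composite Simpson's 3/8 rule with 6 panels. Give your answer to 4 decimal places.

442.6667

h = (5 − 1)/6 = 0.666667.
Nodes t₀,…,t₆ = 1, 1.666667, 2.333333, 3, 3.666667, 4.333333, 5.
f(t) = 4t³ - 4t² - 4: f₀=-4, f₁=3.407407, f₂=25.037037, f₃=68, f₄=139.407407, f₅=246.370370, f₆=396.
(3h/8)·[f₀ + 3f₁ + 3f₂ + 2f₃ + 3f₄ + 3f₅ + f₆] = 0.25·(1770.666667) = 442.6667.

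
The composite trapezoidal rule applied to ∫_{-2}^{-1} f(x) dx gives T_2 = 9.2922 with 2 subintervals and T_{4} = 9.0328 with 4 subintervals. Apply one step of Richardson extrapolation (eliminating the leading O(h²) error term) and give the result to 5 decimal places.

8.94633

R = (4·T_{4} − T_2) / 3 = (4·9.0328 − 9.2922)/3 = (26.8390)/3 = 8.94633.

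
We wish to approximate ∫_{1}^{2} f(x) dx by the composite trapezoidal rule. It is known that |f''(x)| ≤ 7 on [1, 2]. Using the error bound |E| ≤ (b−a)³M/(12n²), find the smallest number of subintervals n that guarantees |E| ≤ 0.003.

14

Need 7/(12n²) ≤ 0.003.
n² ≥ 7/(12·0.003) = 194.444 ⇒ n ≥ 13.9443, so the smallest n is 14.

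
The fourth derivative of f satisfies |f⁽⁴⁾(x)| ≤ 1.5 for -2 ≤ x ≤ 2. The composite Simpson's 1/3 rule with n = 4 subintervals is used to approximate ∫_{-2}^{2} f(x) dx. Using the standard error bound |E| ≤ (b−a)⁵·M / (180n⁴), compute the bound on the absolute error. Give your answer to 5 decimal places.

|E| ≤ (4)⁵·1.5 / (180·4⁴) = 1536/46080 = 0.03333.

0.03333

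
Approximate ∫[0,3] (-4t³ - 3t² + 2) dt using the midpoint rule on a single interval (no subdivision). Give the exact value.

M = (b−a)·f(1.5) = 3·(-18.25) = -54.75.

-54.75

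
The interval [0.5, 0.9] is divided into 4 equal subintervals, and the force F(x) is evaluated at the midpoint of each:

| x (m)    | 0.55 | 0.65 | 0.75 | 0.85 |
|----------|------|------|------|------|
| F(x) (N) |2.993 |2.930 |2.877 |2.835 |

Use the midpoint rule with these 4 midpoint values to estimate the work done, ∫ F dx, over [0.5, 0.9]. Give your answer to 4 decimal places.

h = 0.1, n = 4.
h·[y(m₁) + y(m₂) + y(m₃) + y(m₄)] = 0.1·(11.635) = 1.1635.

1.1635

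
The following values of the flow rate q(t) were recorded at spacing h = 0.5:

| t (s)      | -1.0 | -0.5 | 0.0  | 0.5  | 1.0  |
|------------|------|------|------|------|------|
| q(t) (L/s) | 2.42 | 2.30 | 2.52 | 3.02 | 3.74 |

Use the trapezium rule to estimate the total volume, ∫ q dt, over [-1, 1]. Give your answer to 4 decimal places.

h = 0.5, n = 4.
(h/2)·[y₀ + 2y₁ + 2y₂ + 2y₃ + y₄] = 0.25·(21.84) = 5.4600.

5.4600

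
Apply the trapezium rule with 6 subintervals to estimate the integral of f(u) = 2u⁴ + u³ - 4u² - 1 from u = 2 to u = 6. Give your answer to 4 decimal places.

h = (6 − 2)/6 = 0.666667.
Nodes u₀,…,u₆ = 2, 2.666667, 3.333333, 4, 4.666667, 5.333333, 6.
f(u) = 2u⁴ + u³ - 4u² - 1: f₀=23, f₁=90.654321, f₂=238.506173, f₃=511, f₄=962.061728, f₅=1655.098765, f₆=2663.
(h/2)·[f₀ + 2f₁ + 2f₂ + 2f₃ + 2f₄ + 2f₅ + f₆] = 0.333333·(9600.641975) = 3200.2140.

3200.2140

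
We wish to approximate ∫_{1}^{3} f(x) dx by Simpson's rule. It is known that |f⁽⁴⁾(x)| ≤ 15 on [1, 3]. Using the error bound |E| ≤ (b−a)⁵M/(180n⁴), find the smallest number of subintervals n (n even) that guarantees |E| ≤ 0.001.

8

Need 480/(180n⁴) ≤ 0.001.
n⁴ ≥ 480/(180·0.001) = 2666.67 ⇒ n ≥ 7.1861, so the smallest even n is 8. (n must be even for Simpson's rule.)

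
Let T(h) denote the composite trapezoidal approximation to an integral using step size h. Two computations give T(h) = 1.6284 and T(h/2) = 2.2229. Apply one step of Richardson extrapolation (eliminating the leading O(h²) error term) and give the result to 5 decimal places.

R = (4·T(h/2) − T(h)) / 3 = (4·2.2229 − 1.6284)/3 = (7.2632)/3 = 2.42107.

2.42107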